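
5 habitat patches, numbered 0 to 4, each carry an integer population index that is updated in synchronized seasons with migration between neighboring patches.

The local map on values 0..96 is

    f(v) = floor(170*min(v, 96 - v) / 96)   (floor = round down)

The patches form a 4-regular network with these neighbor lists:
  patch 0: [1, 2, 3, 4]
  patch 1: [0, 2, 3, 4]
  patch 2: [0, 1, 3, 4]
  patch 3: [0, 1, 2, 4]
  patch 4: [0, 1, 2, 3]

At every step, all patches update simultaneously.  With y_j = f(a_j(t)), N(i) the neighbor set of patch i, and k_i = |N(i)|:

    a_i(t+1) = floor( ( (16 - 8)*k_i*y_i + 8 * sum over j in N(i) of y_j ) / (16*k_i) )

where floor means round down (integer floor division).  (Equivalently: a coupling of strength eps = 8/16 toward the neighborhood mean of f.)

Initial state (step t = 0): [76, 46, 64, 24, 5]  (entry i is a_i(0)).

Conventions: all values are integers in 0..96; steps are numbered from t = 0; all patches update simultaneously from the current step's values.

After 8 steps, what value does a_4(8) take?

Answer: a_4(8) = 35

Derivation:
t=0: [76, 46, 64, 24, 5]
t=1: [40, 58, 48, 43, 30]
t=2: [70, 69, 75, 72, 63]
t=3: [46, 46, 42, 44, 50]
t=4: [79, 79, 77, 78, 79]
t=5: [30, 30, 31, 30, 30]
t=6: [53, 53, 53, 53, 53]
t=7: [76, 76, 76, 76, 76]
t=8: [35, 35, 35, 35, 35]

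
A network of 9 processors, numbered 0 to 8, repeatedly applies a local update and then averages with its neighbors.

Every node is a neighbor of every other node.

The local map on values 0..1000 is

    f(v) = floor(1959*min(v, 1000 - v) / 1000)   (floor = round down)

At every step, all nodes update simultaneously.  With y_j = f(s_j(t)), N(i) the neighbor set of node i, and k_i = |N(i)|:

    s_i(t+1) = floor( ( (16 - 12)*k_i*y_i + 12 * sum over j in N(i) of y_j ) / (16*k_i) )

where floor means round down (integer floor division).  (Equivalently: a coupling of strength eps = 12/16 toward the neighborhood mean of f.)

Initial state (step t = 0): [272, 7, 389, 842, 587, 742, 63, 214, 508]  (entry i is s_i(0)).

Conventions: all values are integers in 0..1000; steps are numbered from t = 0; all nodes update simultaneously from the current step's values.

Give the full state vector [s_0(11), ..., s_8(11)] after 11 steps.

Answer: [965, 965, 965, 965, 965, 965, 965, 965, 965]

Derivation:
t=0: [272, 7, 389, 842, 587, 742, 63, 214, 508]
t=1: [498, 417, 534, 464, 542, 494, 435, 481, 566]
t=2: [913, 888, 903, 903, 901, 912, 894, 908, 893]
t=3: [188, 196, 191, 191, 192, 189, 194, 190, 194]
t=4: [374, 376, 375, 375, 375, 374, 375, 374, 375]
t=5: [733, 733, 733, 733, 733, 733, 733, 733, 733]
t=6: [523, 523, 523, 523, 523, 523, 523, 523, 523]
t=7: [934, 934, 934, 934, 934, 934, 934, 934, 934]
t=8: [129, 129, 129, 129, 129, 129, 129, 129, 129]
t=9: [252, 252, 252, 252, 252, 252, 252, 252, 252]
t=10: [493, 493, 493, 493, 493, 493, 493, 493, 493]
t=11: [965, 965, 965, 965, 965, 965, 965, 965, 965]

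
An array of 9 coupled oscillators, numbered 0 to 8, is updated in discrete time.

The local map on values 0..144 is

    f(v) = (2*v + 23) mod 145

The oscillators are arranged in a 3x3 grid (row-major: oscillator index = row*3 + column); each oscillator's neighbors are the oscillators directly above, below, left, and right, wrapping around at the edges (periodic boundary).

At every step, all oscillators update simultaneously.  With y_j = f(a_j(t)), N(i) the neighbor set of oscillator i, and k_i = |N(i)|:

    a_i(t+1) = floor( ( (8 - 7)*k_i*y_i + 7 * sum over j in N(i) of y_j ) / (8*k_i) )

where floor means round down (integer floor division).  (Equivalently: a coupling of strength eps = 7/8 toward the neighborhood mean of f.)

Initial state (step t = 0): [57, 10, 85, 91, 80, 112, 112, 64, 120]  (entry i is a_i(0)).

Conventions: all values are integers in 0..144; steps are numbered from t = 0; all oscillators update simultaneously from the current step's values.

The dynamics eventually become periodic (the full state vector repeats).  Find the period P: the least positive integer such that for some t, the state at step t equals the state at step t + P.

Answer: 4
Key observation: The state at step 45, [94, 94, 94, 92, 92, 92, 94, 94, 94], reappears at step 49 — and no state repeats earlier — so the cycle the system enters has period 4.

Derivation:
t=0: [57, 10, 85, 91, 80, 112, 112, 64, 120]
t=1: [72, 55, 93, 90, 50, 70, 82, 66, 71]
t=2: [67, 64, 50, 52, 63, 60, 29, 70, 31]
t=3: [75, 35, 69, 68, 64, 92, 63, 40, 90]
t=4: [31, 45, 54, 23, 60, 28, 44, 48, 47]
t=5: [103, 118, 102, 100, 101, 110, 99, 120, 110]
t=6: [87, 93, 96, 83, 99, 86, 92, 95, 94]
t=7: [59, 66, 59, 58, 58, 62, 58, 67, 62]
t=8: [111, 95, 51, 109, 53, 92, 81, 64, 64]
t=9: [84, 87, 67, 84, 66, 85, 50, 53, 51]
t=10: [56, 49, 60, 55, 61, 48, 91, 83, 83]
t=11: [116, 85, 109, 85, 91, 84, 85, 54, 85]
t=12: [66, 92, 67, 63, 67, 60, 79, 61, 76]
t=13: [26, 15, 55, 44, 47, 30, 14, 30, 45]
t=14: [85, 95, 87, 85, 86, 114, 89, 83, 90]
t=15: [55, 50, 67, 62, 64, 58, 50, 56, 63]
t=16: [73, 77, 88, 87, 88, 22, 75, 72, 89]
t=17: [39, 37, 45, 44, 44, 55, 37, 39, 44]
t=18: [104, 105, 110, 110, 110, 114, 104, 103, 111]
t=19: [91, 91, 95, 94, 94, 99, 91, 91, 94]
t=20: [63, 63, 65, 65, 65, 67, 62, 62, 66]
t=21: [5, 5, 7, 6, 6, 8, 5, 5, 6]
t=22: [34, 34, 35, 35, 35, 35, 33, 33, 35]
t=23: [91, 91, 92, 91, 91, 93, 91, 91, 91]
t=24: [60, 60, 61, 60, 60, 60, 60, 60, 61]
t=25: [111, 111, 93, 143, 143, 80, 111, 111, 93]
t=26: [74, 74, 74, 58, 58, 41, 74, 74, 74]
t=27: [50, 50, 43, 82, 82, 85, 50, 50, 43]
t=28: [102, 102, 101, 78, 78, 72, 102, 102, 101]
t=29: [71, 71, 68, 52, 52, 52, 71, 71, 68]
t=30: [42, 42, 41, 80, 80, 77, 42, 42, 41]
t=31: [91, 91, 89, 66, 66, 66, 91, 91, 89]
t=32: [48, 48, 47, 31, 31, 30, 48, 48, 47]
t=33: [111, 111, 110, 99, 99, 98, 111, 111, 110]
t=34: [94, 94, 93, 86, 86, 85, 94, 94, 93]
t=35: [62, 62, 61, 56, 56, 55, 62, 62, 61]
t=36: [30, 30, 29, 76, 76, 75, 30, 30, 29]
t=37: [70, 70, 70, 52, 52, 52, 70, 70, 70]
t=38: [41, 41, 41, 79, 79, 79, 41, 41, 41]
t=39: [89, 89, 89, 66, 66, 66, 89, 89, 89]
t=40: [45, 45, 45, 30, 30, 30, 45, 45, 45]
t=41: [106, 106, 106, 96, 96, 96, 106, 106, 106]
t=42: [85, 85, 85, 78, 78, 78, 85, 85, 85]
t=43: [44, 44, 44, 40, 40, 40, 44, 44, 44]
t=44: [109, 109, 109, 106, 106, 106, 109, 109, 109]
t=45: [94, 94, 94, 92, 92, 92, 94, 94, 94]
t=46: [65, 65, 65, 63, 63, 63, 65, 65, 65]
t=47: [7, 7, 7, 5, 5, 5, 7, 7, 7]
t=48: [36, 36, 36, 34, 34, 34, 36, 36, 36]
t=49: [94, 94, 94, 92, 92, 92, 94, 94, 94]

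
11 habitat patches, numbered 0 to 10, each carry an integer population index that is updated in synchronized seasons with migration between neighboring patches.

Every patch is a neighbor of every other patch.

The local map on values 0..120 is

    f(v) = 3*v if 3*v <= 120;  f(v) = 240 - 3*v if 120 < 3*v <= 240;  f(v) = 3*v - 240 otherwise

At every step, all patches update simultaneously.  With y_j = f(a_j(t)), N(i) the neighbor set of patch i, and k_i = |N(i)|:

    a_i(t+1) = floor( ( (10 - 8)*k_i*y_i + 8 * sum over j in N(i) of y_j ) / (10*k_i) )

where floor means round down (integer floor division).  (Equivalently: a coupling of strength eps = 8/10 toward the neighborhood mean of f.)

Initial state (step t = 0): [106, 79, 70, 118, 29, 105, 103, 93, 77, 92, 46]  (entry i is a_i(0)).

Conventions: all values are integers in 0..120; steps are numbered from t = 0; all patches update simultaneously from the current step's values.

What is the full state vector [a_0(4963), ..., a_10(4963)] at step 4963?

Simulating step by step:
t=0: [106, 79, 70, 118, 29, 105, 103, 93, 77, 92, 46]
t=1: [60, 51, 54, 65, 61, 60, 59, 56, 52, 55, 63]
t=2: [65, 69, 67, 63, 65, 65, 66, 67, 68, 67, 64]
t=3: [42, 40, 41, 43, 42, 42, 42, 41, 41, 41, 42]
t=4: [115, 115, 115, 114, 115, 115, 115, 115, 115, 115, 115]
t=5: [104, 104, 104, 104, 104, 104, 104, 104, 104, 104, 104]
t=6: [72, 72, 72, 72, 72, 72, 72, 72, 72, 72, 72]
t=7: [24, 24, 24, 24, 24, 24, 24, 24, 24, 24, 24]
t=8: [72, 72, 72, 72, 72, 72, 72, 72, 72, 72, 72]

Answer: [24, 24, 24, 24, 24, 24, 24, 24, 24, 24, 24]
Key observation: The state at step 6, [72, 72, 72, 72, 72, 72, 72, 72, 72, 72, 72], reappears at step 8: the system is in a cycle of period 2 from step 6 on.  Therefore the state at step 4963 equals the state at step 6 + ((4963 - 6) mod 2) = 7, which is [24, 24, 24, 24, 24, 24, 24, 24, 24, 24, 24].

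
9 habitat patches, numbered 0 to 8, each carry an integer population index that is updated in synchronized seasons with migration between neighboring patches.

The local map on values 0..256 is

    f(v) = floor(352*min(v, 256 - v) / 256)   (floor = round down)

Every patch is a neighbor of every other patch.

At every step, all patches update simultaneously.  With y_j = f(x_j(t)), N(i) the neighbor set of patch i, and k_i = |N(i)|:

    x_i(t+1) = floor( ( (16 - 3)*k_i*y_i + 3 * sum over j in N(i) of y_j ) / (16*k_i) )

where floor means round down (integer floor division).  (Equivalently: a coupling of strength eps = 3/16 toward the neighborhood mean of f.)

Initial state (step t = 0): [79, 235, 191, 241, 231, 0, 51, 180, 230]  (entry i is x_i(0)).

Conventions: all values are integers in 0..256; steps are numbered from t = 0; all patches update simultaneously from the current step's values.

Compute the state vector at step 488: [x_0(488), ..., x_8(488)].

Answer: [163, 163, 163, 163, 163, 163, 163, 163, 163]
Key observation: The state at step 36, [169, 169, 169, 169, 169, 169, 169, 169, 169], reappears at step 46: the system is in a cycle of period 10 from step 36 on.  Therefore the state at step 488 equals the state at step 36 + ((488 - 36) mod 10) = 38, which is [163, 163, 163, 163, 163, 163, 163, 163, 163].

Derivation:
t=0: [79, 235, 191, 241, 231, 0, 51, 180, 230]
t=1: [96, 33, 81, 27, 38, 11, 66, 93, 39]
t=2: [119, 51, 103, 44, 56, 27, 86, 115, 57]
t=3: [149, 76, 132, 68, 81, 50, 114, 145, 82]
t=4: [142, 108, 160, 99, 113, 79, 149, 146, 114]
t=5: [153, 146, 134, 137, 152, 115, 146, 149, 153]
t=6: [143, 151, 163, 160, 144, 156, 151, 147, 143]
t=7: [152, 144, 130, 134, 151, 138, 144, 147, 152]
t=8: [145, 154, 169, 164, 146, 160, 154, 150, 145]
t=9: [149, 139, 123, 128, 148, 133, 139, 143, 149]
t=10: [149, 159, 166, 172, 150, 166, 159, 155, 149]
t=11: [144, 133, 125, 118, 142, 125, 133, 137, 144]
t=12: [155, 167, 169, 162, 157, 169, 167, 163, 155]
t=13: [135, 123, 120, 128, 134, 120, 123, 127, 135]
t=14: [166, 168, 165, 174, 167, 165, 168, 172, 166]
t=15: [122, 120, 124, 113, 121, 124, 120, 116, 122]
t=16: [166, 164, 168, 157, 165, 168, 164, 160, 166]
t=17: [123, 125, 122, 133, 125, 122, 125, 130, 123]
t=18: [169, 170, 167, 169, 170, 167, 170, 172, 169]
t=19: [118, 118, 121, 118, 118, 121, 118, 115, 118]
t=20: [162, 162, 165, 162, 162, 165, 162, 158, 162]
t=21: [128, 128, 125, 128, 128, 125, 128, 132, 128]
t=22: [175, 175, 171, 175, 175, 171, 175, 170, 175]
t=23: [111, 111, 115, 111, 111, 115, 111, 116, 111]
t=24: [152, 152, 157, 152, 152, 157, 152, 157, 152]
t=25: [142, 142, 136, 142, 142, 136, 142, 136, 142]
t=26: [156, 156, 163, 156, 156, 163, 156, 163, 156]
t=27: [136, 136, 128, 136, 136, 128, 136, 128, 136]
t=28: [165, 165, 174, 165, 165, 174, 165, 174, 165]
t=29: [124, 124, 113, 124, 124, 113, 124, 113, 124]
t=30: [168, 168, 157, 168, 168, 157, 168, 157, 168]
t=31: [122, 122, 133, 122, 122, 133, 122, 133, 122]
t=32: [167, 167, 168, 167, 167, 168, 167, 168, 167]
t=33: [121, 121, 121, 121, 121, 121, 121, 121, 121]
t=34: [166, 166, 166, 166, 166, 166, 166, 166, 166]
t=35: [123, 123, 123, 123, 123, 123, 123, 123, 123]
t=36: [169, 169, 169, 169, 169, 169, 169, 169, 169]
t=37: [119, 119, 119, 119, 119, 119, 119, 119, 119]
t=38: [163, 163, 163, 163, 163, 163, 163, 163, 163]
t=39: [127, 127, 127, 127, 127, 127, 127, 127, 127]
t=40: [174, 174, 174, 174, 174, 174, 174, 174, 174]
t=41: [112, 112, 112, 112, 112, 112, 112, 112, 112]
t=42: [154, 154, 154, 154, 154, 154, 154, 154, 154]
t=43: [140, 140, 140, 140, 140, 140, 140, 140, 140]
t=44: [159, 159, 159, 159, 159, 159, 159, 159, 159]
t=45: [133, 133, 133, 133, 133, 133, 133, 133, 133]
t=46: [169, 169, 169, 169, 169, 169, 169, 169, 169]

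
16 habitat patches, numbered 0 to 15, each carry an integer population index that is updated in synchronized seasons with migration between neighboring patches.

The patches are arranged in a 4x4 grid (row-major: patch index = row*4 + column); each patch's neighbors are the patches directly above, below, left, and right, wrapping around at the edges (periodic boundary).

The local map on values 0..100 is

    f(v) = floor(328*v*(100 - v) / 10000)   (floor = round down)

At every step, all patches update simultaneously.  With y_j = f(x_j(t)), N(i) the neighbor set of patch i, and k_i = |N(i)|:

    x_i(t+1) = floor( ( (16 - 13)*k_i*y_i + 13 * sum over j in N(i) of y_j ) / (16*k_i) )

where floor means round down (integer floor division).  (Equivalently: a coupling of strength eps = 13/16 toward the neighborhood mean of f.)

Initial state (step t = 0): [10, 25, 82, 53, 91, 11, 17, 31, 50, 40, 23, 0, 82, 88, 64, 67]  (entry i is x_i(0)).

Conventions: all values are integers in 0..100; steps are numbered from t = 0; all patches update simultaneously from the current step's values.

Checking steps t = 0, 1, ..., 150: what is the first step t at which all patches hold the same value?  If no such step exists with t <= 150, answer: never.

Simulating step by step:
t=0: [10, 25, 82, 53, 91, 11, 17, 31, 50, 40, 23, 0, 82, 88, 64, 67]  (not all equal)
t=1: [49, 40, 62, 59, 48, 48, 50, 44, 46, 56, 51, 57, 53, 59, 57, 54]  (not all equal)
t=2: [79, 79, 79, 79, 80, 80, 80, 80, 80, 80, 80, 80, 80, 79, 79, 80]  (not all equal)
t=3: [53, 53, 53, 53, 52, 52, 52, 52, 52, 52, 52, 52, 52, 53, 53, 52]  (not all equal)
t=4: [81, 81, 81, 81, 81, 81, 81, 81, 81, 81, 81, 81, 81, 81, 81, 81]  (all equal)

Answer: 4
Key observation: Synchronization is absorbing here: once all patches are equal they stay equal, and step 4 is the first all-equal step.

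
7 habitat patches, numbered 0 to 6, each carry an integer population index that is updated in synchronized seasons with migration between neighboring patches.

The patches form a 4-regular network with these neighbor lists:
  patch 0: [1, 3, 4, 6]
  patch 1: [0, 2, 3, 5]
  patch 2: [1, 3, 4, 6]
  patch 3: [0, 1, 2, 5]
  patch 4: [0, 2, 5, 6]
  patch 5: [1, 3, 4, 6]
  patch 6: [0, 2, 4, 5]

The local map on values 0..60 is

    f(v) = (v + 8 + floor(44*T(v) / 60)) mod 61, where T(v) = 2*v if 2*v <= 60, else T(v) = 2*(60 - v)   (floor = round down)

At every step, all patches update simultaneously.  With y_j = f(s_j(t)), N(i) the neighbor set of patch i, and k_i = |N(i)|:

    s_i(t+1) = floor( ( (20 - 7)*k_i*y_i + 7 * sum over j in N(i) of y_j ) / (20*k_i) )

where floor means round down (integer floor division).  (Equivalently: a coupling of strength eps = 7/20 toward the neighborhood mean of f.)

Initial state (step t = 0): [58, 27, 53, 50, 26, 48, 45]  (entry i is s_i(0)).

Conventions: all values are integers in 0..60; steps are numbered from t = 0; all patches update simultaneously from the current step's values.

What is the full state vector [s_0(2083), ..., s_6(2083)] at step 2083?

Simulating step by step:
t=0: [58, 27, 53, 50, 26, 48, 45]
t=1: [8, 11, 10, 10, 10, 12, 12]
t=2: [29, 33, 32, 32, 32, 35, 35]
t=3: [18, 19, 19, 19, 19, 18, 18]
t=4: [52, 53, 53, 53, 53, 52, 52]
t=5: [10, 10, 10, 10, 10, 10, 10]
t=6: [32, 32, 32, 32, 32, 32, 32]
t=7: [20, 20, 20, 20, 20, 20, 20]
t=8: [57, 57, 57, 57, 57, 57, 57]
t=9: [8, 8, 8, 8, 8, 8, 8]
t=10: [27, 27, 27, 27, 27, 27, 27]
t=11: [13, 13, 13, 13, 13, 13, 13]
t=12: [40, 40, 40, 40, 40, 40, 40]
t=13: [16, 16, 16, 16, 16, 16, 16]
t=14: [47, 47, 47, 47, 47, 47, 47]
t=15: [13, 13, 13, 13, 13, 13, 13]

Answer: [13, 13, 13, 13, 13, 13, 13]
Key observation: The state at step 11, [13, 13, 13, 13, 13, 13, 13], reappears at step 15: the system is in a cycle of period 4 from step 11 on.  Therefore the state at step 2083 equals the state at step 11 + ((2083 - 11) mod 4) = 11, which is [13, 13, 13, 13, 13, 13, 13].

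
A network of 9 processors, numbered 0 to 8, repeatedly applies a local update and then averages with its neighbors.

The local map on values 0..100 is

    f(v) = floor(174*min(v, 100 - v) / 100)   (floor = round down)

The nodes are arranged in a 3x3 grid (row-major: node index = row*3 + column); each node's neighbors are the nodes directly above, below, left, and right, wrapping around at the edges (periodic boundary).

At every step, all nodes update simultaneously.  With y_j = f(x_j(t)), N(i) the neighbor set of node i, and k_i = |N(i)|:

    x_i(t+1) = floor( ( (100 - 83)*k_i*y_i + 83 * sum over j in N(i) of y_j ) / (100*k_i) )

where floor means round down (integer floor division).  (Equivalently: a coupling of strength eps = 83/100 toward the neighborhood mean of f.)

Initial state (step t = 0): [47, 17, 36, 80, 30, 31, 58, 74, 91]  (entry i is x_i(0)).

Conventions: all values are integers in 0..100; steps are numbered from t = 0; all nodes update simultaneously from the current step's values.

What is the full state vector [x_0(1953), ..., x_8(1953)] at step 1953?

Simulating step by step:
t=0: [47, 17, 36, 80, 30, 31, 58, 74, 91]
t=1: [54, 54, 47, 59, 42, 42, 48, 42, 50]
t=2: [78, 77, 80, 76, 74, 77, 78, 79, 79]
t=3: [38, 38, 37, 40, 40, 39, 37, 39, 36]
t=4: [65, 66, 65, 66, 67, 66, 65, 65, 64]
t=5: [59, 59, 60, 59, 58, 59, 60, 59, 60]
t=6: [70, 71, 70, 71, 71, 70, 70, 70, 69]
t=7: [51, 51, 51, 51, 50, 51, 51, 51, 52]
t=8: [85, 85, 84, 85, 85, 85, 84, 85, 84]
t=9: [26, 26, 26, 26, 26, 26, 26, 26, 26]
t=10: [45, 45, 45, 45, 45, 45, 45, 45, 45]
t=11: [78, 78, 78, 78, 78, 78, 78, 78, 78]
t=12: [38, 38, 38, 38, 38, 38, 38, 38, 38]
t=13: [66, 66, 66, 66, 66, 66, 66, 66, 66]
t=14: [59, 59, 59, 59, 59, 59, 59, 59, 59]
t=15: [71, 71, 71, 71, 71, 71, 71, 71, 71]
t=16: [50, 50, 50, 50, 50, 50, 50, 50, 50]
t=17: [87, 87, 87, 87, 87, 87, 87, 87, 87]
t=18: [22, 22, 22, 22, 22, 22, 22, 22, 22]
t=19: [38, 38, 38, 38, 38, 38, 38, 38, 38]

Answer: [59, 59, 59, 59, 59, 59, 59, 59, 59]
Key observation: The state at step 12, [38, 38, 38, 38, 38, 38, 38, 38, 38], reappears at step 19: the system is in a cycle of period 7 from step 12 on.  Therefore the state at step 1953 equals the state at step 12 + ((1953 - 12) mod 7) = 14, which is [59, 59, 59, 59, 59, 59, 59, 59, 59].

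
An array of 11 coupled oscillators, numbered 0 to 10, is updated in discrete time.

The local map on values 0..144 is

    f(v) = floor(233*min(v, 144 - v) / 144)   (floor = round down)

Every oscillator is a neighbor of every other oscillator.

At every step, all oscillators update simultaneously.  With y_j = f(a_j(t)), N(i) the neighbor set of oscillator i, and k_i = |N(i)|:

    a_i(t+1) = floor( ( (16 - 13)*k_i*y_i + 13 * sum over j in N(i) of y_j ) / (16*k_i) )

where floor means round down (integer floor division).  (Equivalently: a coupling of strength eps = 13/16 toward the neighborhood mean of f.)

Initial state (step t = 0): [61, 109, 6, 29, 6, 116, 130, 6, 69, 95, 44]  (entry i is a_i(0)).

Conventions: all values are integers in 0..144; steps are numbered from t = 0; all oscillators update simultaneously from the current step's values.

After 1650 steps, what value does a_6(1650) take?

Simulating step by step:
t=0: [61, 109, 6, 29, 6, 116, 130, 6, 69, 95, 44]
t=1: [55, 51, 46, 49, 46, 49, 47, 46, 56, 53, 52]
t=2: [81, 80, 79, 80, 79, 80, 79, 79, 81, 80, 80]
t=3: [103, 103, 103, 103, 103, 103, 103, 103, 103, 103, 103]
t=4: [66, 66, 66, 66, 66, 66, 66, 66, 66, 66, 66]
t=5: [106, 106, 106, 106, 106, 106, 106, 106, 106, 106, 106]
t=6: [61, 61, 61, 61, 61, 61, 61, 61, 61, 61, 61]
t=7: [98, 98, 98, 98, 98, 98, 98, 98, 98, 98, 98]
t=8: [74, 74, 74, 74, 74, 74, 74, 74, 74, 74, 74]
t=9: [113, 113, 113, 113, 113, 113, 113, 113, 113, 113, 113]
t=10: [50, 50, 50, 50, 50, 50, 50, 50, 50, 50, 50]
t=11: [80, 80, 80, 80, 80, 80, 80, 80, 80, 80, 80]
t=12: [103, 103, 103, 103, 103, 103, 103, 103, 103, 103, 103]

Answer: a_6(1650) = 103
Key observation: The state at step 3, [103, 103, 103, 103, 103, 103, 103, 103, 103, 103, 103], reappears at step 12: the system is in a cycle of period 9 from step 3 on.  Therefore the state at step 1650 equals the state at step 3 + ((1650 - 3) mod 9) = 3, which is [103, 103, 103, 103, 103, 103, 103, 103, 103, 103, 103].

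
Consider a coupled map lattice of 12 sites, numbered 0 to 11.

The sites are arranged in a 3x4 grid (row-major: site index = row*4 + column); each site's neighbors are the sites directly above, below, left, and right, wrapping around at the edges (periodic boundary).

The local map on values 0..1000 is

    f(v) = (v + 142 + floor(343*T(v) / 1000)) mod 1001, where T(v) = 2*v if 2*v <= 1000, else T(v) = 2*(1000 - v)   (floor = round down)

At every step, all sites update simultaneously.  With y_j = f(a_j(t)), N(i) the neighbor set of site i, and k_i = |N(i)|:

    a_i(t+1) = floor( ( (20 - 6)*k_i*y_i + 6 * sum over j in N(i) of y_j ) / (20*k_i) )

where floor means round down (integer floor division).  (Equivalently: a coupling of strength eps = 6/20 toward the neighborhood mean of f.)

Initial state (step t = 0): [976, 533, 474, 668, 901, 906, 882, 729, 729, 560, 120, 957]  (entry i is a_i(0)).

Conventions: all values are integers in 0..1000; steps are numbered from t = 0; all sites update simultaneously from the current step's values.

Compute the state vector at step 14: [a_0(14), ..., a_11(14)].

Simulating step by step:
t=0: [976, 533, 474, 668, 901, 906, 882, 729, 729, 560, 120, 957]
t=1: [182, 785, 769, 119, 102, 168, 180, 66, 66, 114, 328, 125]
t=2: [387, 146, 164, 323, 322, 384, 419, 286, 285, 342, 576, 362]
t=3: [734, 475, 437, 674, 690, 750, 731, 659, 656, 638, 210, 671]
t=4: [119, 736, 729, 101, 43, 123, 149, 36, 34, 133, 422, 70]
t=5: [298, 124, 159, 282, 231, 321, 384, 229, 227, 365, 677, 299]
t=6: [602, 432, 421, 599, 550, 660, 676, 563, 560, 649, 222, 580]
t=7: [152, 678, 703, 76, 704, 169, 132, 81, 80, 127, 430, 46]
t=8: [326, 119, 148, 259, 136, 358, 376, 262, 269, 369, 680, 280]
t=9: [625, 433, 403, 575, 455, 690, 674, 583, 599, 663, 218, 564]
t=10: [151, 679, 681, 69, 643, 169, 130, 78, 83, 132, 423, 43]
t=11: [322, 119, 141, 249, 122, 357, 372, 255, 271, 374, 671, 274]
t=12: [617, 432, 393, 560, 437, 687, 668, 570, 599, 669, 215, 554]
t=13: [146, 676, 668, 63, 620, 165, 126, 72, 80, 133, 418, 39]
t=14: [315, 118, 136, 240, 115, 352, 365, 246, 266, 374, 664, 267]

Answer: [315, 118, 136, 240, 115, 352, 365, 246, 266, 374, 664, 267]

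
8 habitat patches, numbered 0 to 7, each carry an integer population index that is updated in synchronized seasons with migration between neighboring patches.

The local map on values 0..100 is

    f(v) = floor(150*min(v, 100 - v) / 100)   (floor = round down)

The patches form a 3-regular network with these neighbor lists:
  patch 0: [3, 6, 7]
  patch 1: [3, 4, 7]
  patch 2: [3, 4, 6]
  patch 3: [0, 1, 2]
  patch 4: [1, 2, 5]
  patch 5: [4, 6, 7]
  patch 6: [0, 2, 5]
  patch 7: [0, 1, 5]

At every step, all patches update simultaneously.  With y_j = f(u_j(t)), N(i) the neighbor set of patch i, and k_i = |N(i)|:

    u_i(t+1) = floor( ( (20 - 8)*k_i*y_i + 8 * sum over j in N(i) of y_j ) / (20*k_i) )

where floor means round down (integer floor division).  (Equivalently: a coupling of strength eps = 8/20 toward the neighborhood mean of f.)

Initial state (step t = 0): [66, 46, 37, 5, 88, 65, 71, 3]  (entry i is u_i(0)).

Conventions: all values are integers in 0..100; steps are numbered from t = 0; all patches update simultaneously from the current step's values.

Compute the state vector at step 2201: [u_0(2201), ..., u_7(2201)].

Answer: [71, 69, 69, 69, 69, 71, 70, 70]
Key observation: The state at step 13, [70, 72, 72, 72, 72, 70, 71, 71], reappears at step 21: the system is in a cycle of period 8 from step 13 on.  Therefore the state at step 2201 equals the state at step 13 + ((2201 - 13) mod 8) = 17, which is [71, 69, 69, 69, 69, 71, 70, 70].

Derivation:
t=0: [66, 46, 37, 5, 88, 65, 71, 3]
t=1: [37, 45, 42, 27, 34, 39, 46, 25]
t=2: [52, 57, 59, 48, 55, 55, 64, 46]
t=3: [69, 66, 62, 69, 65, 65, 59, 68]
t=4: [48, 50, 55, 48, 52, 52, 57, 48]
t=5: [70, 73, 67, 71, 71, 70, 66, 72]
t=6: [45, 41, 47, 43, 43, 45, 49, 42]
t=7: [66, 62, 68, 64, 64, 66, 71, 63]
t=8: [50, 55, 48, 53, 53, 50, 45, 54]
t=9: [72, 68, 70, 70, 70, 72, 69, 70]
t=10: [43, 46, 45, 45, 45, 43, 44, 44]
t=11: [64, 68, 66, 66, 66, 64, 65, 65]
t=12: [53, 49, 51, 51, 51, 53, 52, 52]
t=13: [70, 72, 72, 72, 72, 70, 71, 71]
t=14: [44, 42, 42, 42, 42, 44, 43, 43]
t=15: [65, 63, 63, 63, 63, 65, 64, 64]
t=16: [52, 54, 54, 54, 54, 52, 53, 53]
t=17: [71, 69, 69, 69, 69, 71, 70, 70]
t=18: [43, 45, 45, 45, 45, 43, 44, 44]
t=19: [64, 66, 66, 66, 66, 64, 65, 65]
t=20: [53, 51, 51, 51, 51, 53, 52, 52]
t=21: [70, 72, 72, 72, 72, 70, 71, 71]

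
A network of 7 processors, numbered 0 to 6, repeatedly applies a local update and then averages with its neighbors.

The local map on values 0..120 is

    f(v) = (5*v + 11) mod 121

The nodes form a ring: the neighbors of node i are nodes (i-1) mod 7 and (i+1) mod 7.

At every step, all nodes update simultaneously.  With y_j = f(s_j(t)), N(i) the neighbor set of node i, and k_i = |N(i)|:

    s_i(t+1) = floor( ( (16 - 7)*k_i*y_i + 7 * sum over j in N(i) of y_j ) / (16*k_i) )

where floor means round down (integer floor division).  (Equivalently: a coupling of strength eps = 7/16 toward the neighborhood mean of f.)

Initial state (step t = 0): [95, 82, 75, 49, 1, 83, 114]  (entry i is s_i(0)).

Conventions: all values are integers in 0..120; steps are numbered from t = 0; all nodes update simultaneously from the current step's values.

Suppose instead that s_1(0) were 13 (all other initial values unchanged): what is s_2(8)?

Answer: s_2(8) = 62
Key observation: This trace re-runs the system from the modified initial state.

Derivation:
t=0: [95, 13, 75, 49, 1, 83, 114]
t=1: [38, 48, 32, 16, 25, 60, 68]
t=2: [70, 33, 50, 65, 43, 65, 93]
t=3: [103, 61, 43, 80, 100, 100, 110]
t=4: [56, 73, 85, 55, 31, 37, 58]
t=5: [43, 34, 53, 50, 51, 64, 60]
t=6: [87, 64, 36, 23, 37, 70, 81]
t=7: [77, 83, 59, 34, 69, 94, 74]
t=8: [36, 56, 62, 72, 103, 95, 43]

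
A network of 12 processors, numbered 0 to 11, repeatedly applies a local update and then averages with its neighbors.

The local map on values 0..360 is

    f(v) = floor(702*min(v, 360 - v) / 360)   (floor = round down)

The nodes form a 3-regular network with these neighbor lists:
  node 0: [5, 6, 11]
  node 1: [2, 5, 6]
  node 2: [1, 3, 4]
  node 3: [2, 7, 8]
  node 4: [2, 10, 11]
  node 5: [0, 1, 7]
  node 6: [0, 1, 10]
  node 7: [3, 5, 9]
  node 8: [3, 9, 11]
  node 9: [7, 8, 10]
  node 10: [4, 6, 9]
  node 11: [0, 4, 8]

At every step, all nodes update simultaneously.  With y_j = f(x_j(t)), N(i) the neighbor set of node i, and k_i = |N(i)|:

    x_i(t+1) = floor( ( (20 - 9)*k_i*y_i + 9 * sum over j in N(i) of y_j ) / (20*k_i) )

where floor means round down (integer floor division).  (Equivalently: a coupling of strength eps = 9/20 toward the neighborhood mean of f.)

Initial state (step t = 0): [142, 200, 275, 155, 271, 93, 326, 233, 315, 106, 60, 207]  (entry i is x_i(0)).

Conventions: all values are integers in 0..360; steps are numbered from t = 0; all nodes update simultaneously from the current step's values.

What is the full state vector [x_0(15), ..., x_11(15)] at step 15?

Answer: [142, 151, 230, 249, 277, 137, 148, 273, 297, 320, 266, 288]

Derivation:
t=0: [142, 200, 275, 155, 271, 93, 326, 233, 315, 106, 60, 207]
t=1: [233, 233, 208, 240, 182, 224, 142, 239, 168, 180, 131, 244]
t=2: [250, 261, 287, 257, 307, 255, 264, 256, 301, 315, 286, 262]
t=3: [205, 186, 152, 178, 128, 203, 185, 184, 134, 117, 135, 169]
t=4: [312, 327, 303, 325, 270, 315, 323, 320, 279, 255, 267, 302]
t=5: [91, 75, 107, 89, 157, 83, 90, 96, 144, 174, 167, 125]
t=6: [184, 161, 208, 196, 284, 165, 193, 203, 267, 305, 301, 248]
t=7: [318, 313, 279, 292, 175, 320, 294, 280, 196, 149, 150, 220]
t=8: [116, 104, 170, 167, 295, 92, 140, 160, 279, 274, 274, 261]
t=9: [221, 228, 280, 298, 172, 209, 239, 272, 189, 187, 176, 182]
t=10: [280, 244, 192, 165, 311, 266, 259, 206, 303, 312, 324, 331]
t=11: [151, 230, 276, 287, 120, 202, 175, 254, 131, 123, 96, 85]
t=12: [283, 260, 184, 171, 205, 282, 297, 216, 222, 228, 224, 208]
t=13: [168, 199, 313, 316, 301, 177, 158, 265, 280, 263, 247, 270]
t=14: [304, 283, 127, 111, 136, 313, 298, 194, 153, 188, 212, 185]
t=15: [142, 151, 230, 249, 277, 137, 148, 273, 297, 320, 266, 288]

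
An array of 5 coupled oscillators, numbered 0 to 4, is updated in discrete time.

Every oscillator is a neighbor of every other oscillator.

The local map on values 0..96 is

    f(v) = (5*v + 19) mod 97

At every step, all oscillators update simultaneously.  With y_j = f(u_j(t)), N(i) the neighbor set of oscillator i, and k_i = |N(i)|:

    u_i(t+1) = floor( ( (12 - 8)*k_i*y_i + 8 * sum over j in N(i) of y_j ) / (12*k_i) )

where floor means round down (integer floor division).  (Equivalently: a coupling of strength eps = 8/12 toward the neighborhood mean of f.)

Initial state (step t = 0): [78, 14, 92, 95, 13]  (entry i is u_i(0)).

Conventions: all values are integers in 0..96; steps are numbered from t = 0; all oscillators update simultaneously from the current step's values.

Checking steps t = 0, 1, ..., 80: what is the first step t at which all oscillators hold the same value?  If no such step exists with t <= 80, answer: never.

Simulating step by step:
t=0: [78, 14, 92, 95, 13]  (not all equal)
t=1: [52, 63, 64, 50, 63]  (not all equal)
t=2: [63, 56, 57, 61, 56]  (not all equal)
t=3: [24, 18, 19, 23, 18]  (not all equal)
t=4: [27, 22, 22, 26, 22]  (not all equal)
t=5: [43, 39, 39, 42, 39]  (not all equal)
t=6: [29, 25, 25, 28, 25]  (not all equal)
t=7: [56, 52, 52, 55, 52]  (not all equal)
t=8: [45, 58, 58, 44, 58]  (not all equal)
t=9: [33, 27, 27, 32, 27]  (not all equal)
t=10: [71, 66, 66, 70, 66]  (not all equal)
t=11: [69, 65, 65, 68, 65]  (not all equal)
t=12: [62, 58, 58, 61, 58]  (not all equal)
t=13: [27, 23, 23, 26, 23]  (not all equal)
t=14: [46, 42, 42, 45, 42]  (not all equal)
t=15: [44, 40, 40, 43, 40]  (not all equal)
t=16: [34, 30, 30, 33, 30]  (not all equal)
t=17: [81, 77, 77, 80, 77]  (not all equal)
t=18: [25, 21, 21, 24, 21]  (not all equal)
t=19: [36, 32, 32, 35, 32]  (not all equal)
t=20: [42, 55, 55, 41, 55]  (not all equal)
t=21: [18, 12, 12, 17, 12]  (not all equal)
t=22: [44, 55, 55, 43, 55]  (not all equal)
t=23: [23, 16, 16, 22, 16]  (not all equal)
t=24: [18, 12, 12, 17, 12]  (not all equal)

Answer: never
Key observation: The state at step 21 reappears at step 24 — the system is in a cycle of period 3 from step 21 on.  No step 0..24 is synchronized, and the cycle repeats forever, so no step up to 80 (or ever) has all oscillators equal.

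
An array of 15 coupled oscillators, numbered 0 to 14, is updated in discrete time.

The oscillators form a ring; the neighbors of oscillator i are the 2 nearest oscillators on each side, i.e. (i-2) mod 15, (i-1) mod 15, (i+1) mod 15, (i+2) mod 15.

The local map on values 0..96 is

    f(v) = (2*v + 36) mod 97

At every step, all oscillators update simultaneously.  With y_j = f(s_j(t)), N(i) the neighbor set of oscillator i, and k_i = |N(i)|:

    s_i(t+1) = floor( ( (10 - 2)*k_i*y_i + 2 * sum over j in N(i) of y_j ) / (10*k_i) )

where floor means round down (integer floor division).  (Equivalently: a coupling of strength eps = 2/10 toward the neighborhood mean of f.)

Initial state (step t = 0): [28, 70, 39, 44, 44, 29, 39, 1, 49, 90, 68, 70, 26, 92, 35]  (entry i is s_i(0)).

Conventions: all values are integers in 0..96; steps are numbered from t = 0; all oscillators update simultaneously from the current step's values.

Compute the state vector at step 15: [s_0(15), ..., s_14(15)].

Answer: [24, 84, 35, 88, 64, 84, 29, 79, 66, 76, 46, 72, 55, 40, 62]

Derivation:
t=0: [28, 70, 39, 44, 44, 29, 39, 1, 49, 90, 68, 70, 26, 92, 35]
t=1: [80, 70, 24, 32, 29, 80, 23, 38, 37, 29, 71, 73, 79, 34, 21]
t=2: [14, 71, 76, 15, 83, 11, 71, 21, 24, 84, 74, 77, 12, 13, 66]
t=3: [66, 79, 83, 64, 21, 58, 76, 74, 80, 25, 81, 85, 63, 64, 70]
t=4: [64, 11, 17, 60, 73, 60, 83, 81, 15, 74, 11, 20, 60, 64, 73]
t=5: [67, 60, 69, 60, 77, 55, 17, 14, 60, 79, 60, 74, 61, 67, 80]
t=6: [68, 57, 75, 61, 87, 53, 69, 60, 56, 13, 57, 79, 59, 69, 14]
t=7: [74, 56, 81, 58, 26, 46, 70, 58, 53, 57, 50, 12, 55, 71, 64]
t=8: [79, 51, 17, 52, 78, 38, 74, 54, 47, 52, 41, 59, 51, 77, 67]
t=9: [13, 42, 64, 45, 86, 25, 79, 46, 36, 42, 25, 55, 45, 82, 67]
t=10: [58, 29, 60, 32, 20, 72, 7, 30, 15, 27, 74, 46, 33, 15, 64]
t=11: [58, 84, 58, 18, 70, 77, 56, 91, 68, 86, 79, 37, 16, 60, 64]
t=12: [53, 20, 54, 69, 76, 85, 54, 30, 64, 16, 8, 17, 61, 57, 63]
t=13: [48, 72, 52, 72, 81, 25, 50, 86, 66, 68, 54, 67, 60, 54, 63]
t=14: [39, 77, 44, 77, 15, 75, 39, 24, 65, 70, 51, 69, 58, 49, 63]
t=15: [24, 84, 35, 88, 64, 84, 29, 79, 66, 76, 46, 72, 55, 40, 62]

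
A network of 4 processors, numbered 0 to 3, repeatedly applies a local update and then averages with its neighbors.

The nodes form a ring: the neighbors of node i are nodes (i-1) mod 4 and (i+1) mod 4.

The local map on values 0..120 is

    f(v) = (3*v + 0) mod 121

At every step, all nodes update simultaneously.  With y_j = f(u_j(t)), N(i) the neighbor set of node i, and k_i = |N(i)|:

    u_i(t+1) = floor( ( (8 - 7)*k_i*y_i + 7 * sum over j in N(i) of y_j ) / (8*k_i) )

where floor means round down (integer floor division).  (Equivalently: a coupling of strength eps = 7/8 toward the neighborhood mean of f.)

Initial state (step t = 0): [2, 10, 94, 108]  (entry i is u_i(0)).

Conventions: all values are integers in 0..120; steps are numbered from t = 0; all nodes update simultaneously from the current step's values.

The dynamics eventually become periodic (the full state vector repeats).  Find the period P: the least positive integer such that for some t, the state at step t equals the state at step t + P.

Answer: 5
Key observation: The state at step 43, [49, 49, 49, 49], reappears at step 48 — and no state repeats earlier — so the cycle the system enters has period 5.

Derivation:
t=0: [2, 10, 94, 108]
t=1: [49, 23, 54, 30]
t=2: [72, 37, 74, 40]
t=3: [112, 99, 113, 100]
t=4: [61, 90, 61, 90]
t=5: [32, 57, 32, 57]
t=6: [55, 90, 55, 90]
t=7: [30, 42, 30, 42]
t=8: [15, 79, 15, 79]
t=9: [107, 53, 107, 53]
t=10: [43, 73, 43, 73]
t=11: [86, 19, 86, 19]
t=12: [51, 21, 51, 21]
t=13: [59, 35, 59, 35]
t=14: [98, 62, 98, 62]
t=15: [63, 53, 63, 53]
t=16: [41, 64, 41, 64]
t=17: [62, 10, 62, 10]
t=18: [34, 60, 34, 60]
t=19: [64, 96, 64, 96]
t=20: [49, 67, 49, 67]
t=21: [73, 32, 73, 32]
t=22: [96, 97, 96, 97]
t=23: [48, 46, 48, 46]
t=24: [17, 22, 17, 22]
t=25: [64, 52, 64, 52]
t=26: [39, 66, 39, 66]
t=27: [82, 112, 82, 112]
t=28: [82, 15, 82, 15]
t=29: [39, 9, 39, 9]
t=30: [38, 105, 38, 105]
t=31: [78, 108, 78, 108]
t=32: [85, 109, 85, 109]
t=33: [76, 22, 76, 22]
t=34: [71, 101, 71, 101]
t=35: [64, 88, 64, 88]
t=36: [28, 64, 28, 64]
t=37: [72, 82, 72, 82]
t=38: [15, 83, 15, 83]
t=39: [11, 40, 11, 40]
t=40: [109, 43, 109, 43]
t=41: [17, 75, 17, 75]
t=42: [97, 57, 97, 57]
t=43: [49, 49, 49, 49]
t=44: [26, 26, 26, 26]
t=45: [78, 78, 78, 78]
t=46: [113, 113, 113, 113]
t=47: [97, 97, 97, 97]
t=48: [49, 49, 49, 49]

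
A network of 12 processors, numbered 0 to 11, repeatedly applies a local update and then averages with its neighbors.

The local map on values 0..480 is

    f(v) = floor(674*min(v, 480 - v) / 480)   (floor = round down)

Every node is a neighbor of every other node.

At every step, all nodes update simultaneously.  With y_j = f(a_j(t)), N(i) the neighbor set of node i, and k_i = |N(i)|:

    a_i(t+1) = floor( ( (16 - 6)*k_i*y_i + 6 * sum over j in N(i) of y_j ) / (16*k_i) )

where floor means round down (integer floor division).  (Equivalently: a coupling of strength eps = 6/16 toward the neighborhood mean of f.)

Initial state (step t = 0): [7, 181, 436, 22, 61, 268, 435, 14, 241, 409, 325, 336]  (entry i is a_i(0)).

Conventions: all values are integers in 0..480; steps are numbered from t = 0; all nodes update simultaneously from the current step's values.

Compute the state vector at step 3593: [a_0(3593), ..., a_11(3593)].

Simulating step by step:
t=0: [7, 181, 436, 22, 61, 268, 435, 14, 241, 409, 325, 336]
t=1: [62, 207, 93, 74, 107, 232, 94, 68, 254, 115, 185, 176]
t=2: [129, 249, 155, 139, 166, 270, 155, 134, 265, 173, 231, 224]
t=3: [210, 294, 231, 218, 240, 277, 231, 214, 281, 246, 294, 288]
t=4: [295, 275, 313, 302, 320, 290, 313, 298, 286, 315, 275, 280]
t=5: [257, 274, 243, 252, 237, 262, 243, 255, 265, 241, 274, 270]
t=6: [313, 298, 324, 317, 324, 308, 324, 314, 305, 326, 298, 301]
t=7: [234, 246, 225, 230, 225, 238, 225, 233, 240, 223, 246, 244]
t=8: [326, 326, 318, 322, 318, 330, 318, 325, 331, 317, 326, 328]
t=9: [217, 217, 223, 220, 223, 213, 223, 217, 213, 224, 217, 215]
t=10: [304, 304, 310, 307, 310, 302, 310, 304, 302, 310, 304, 303]
t=11: [245, 245, 240, 242, 240, 246, 240, 245, 246, 240, 245, 246]
t=12: [330, 330, 334, 333, 334, 329, 334, 330, 329, 334, 330, 329]
t=13: [209, 209, 206, 207, 206, 210, 206, 209, 210, 206, 209, 210]
t=14: [292, 292, 290, 290, 290, 293, 290, 292, 293, 290, 292, 293]
t=15: [263, 263, 265, 265, 265, 262, 265, 263, 262, 265, 263, 262]
t=16: [303, 303, 301, 301, 301, 304, 301, 303, 304, 301, 303, 304]
t=17: [248, 248, 250, 250, 250, 247, 250, 248, 247, 250, 248, 247]
t=18: [324, 324, 322, 322, 322, 325, 322, 324, 325, 322, 324, 325]
t=19: [219, 219, 220, 220, 220, 217, 220, 219, 217, 220, 219, 217]
t=20: [306, 306, 307, 307, 307, 305, 307, 306, 305, 307, 306, 305]
t=21: [243, 243, 242, 242, 242, 244, 242, 243, 244, 242, 243, 244]
t=22: [332, 332, 333, 333, 333, 331, 333, 332, 331, 333, 332, 331]
t=23: [207, 207, 206, 206, 206, 208, 206, 207, 208, 206, 207, 208]
t=24: [290, 290, 289, 289, 289, 291, 289, 290, 291, 289, 290, 291]
t=25: [266, 266, 267, 267, 267, 265, 267, 266, 265, 267, 266, 265]
t=26: [299, 299, 299, 299, 299, 300, 299, 299, 300, 299, 299, 300]
t=27: [253, 253, 253, 253, 253, 252, 253, 253, 252, 253, 253, 252]
t=28: [318, 318, 318, 318, 318, 319, 318, 318, 319, 318, 318, 319]
t=29: [226, 226, 226, 226, 226, 226, 226, 226, 226, 226, 226, 226]
t=30: [317, 317, 317, 317, 317, 317, 317, 317, 317, 317, 317, 317]
t=31: [228, 228, 228, 228, 228, 228, 228, 228, 228, 228, 228, 228]
t=32: [320, 320, 320, 320, 320, 320, 320, 320, 320, 320, 320, 320]
t=33: [224, 224, 224, 224, 224, 224, 224, 224, 224, 224, 224, 224]
t=34: [314, 314, 314, 314, 314, 314, 314, 314, 314, 314, 314, 314]
t=35: [233, 233, 233, 233, 233, 233, 233, 233, 233, 233, 233, 233]
t=36: [327, 327, 327, 327, 327, 327, 327, 327, 327, 327, 327, 327]
t=37: [214, 214, 214, 214, 214, 214, 214, 214, 214, 214, 214, 214]
t=38: [300, 300, 300, 300, 300, 300, 300, 300, 300, 300, 300, 300]
t=39: [252, 252, 252, 252, 252, 252, 252, 252, 252, 252, 252, 252]
t=40: [320, 320, 320, 320, 320, 320, 320, 320, 320, 320, 320, 320]

Answer: [224, 224, 224, 224, 224, 224, 224, 224, 224, 224, 224, 224]
Key observation: The state at step 32, [320, 320, 320, 320, 320, 320, 320, 320, 320, 320, 320, 320], reappears at step 40: the system is in a cycle of period 8 from step 32 on.  Therefore the state at step 3593 equals the state at step 32 + ((3593 - 32) mod 8) = 33, which is [224, 224, 224, 224, 224, 224, 224, 224, 224, 224, 224, 224].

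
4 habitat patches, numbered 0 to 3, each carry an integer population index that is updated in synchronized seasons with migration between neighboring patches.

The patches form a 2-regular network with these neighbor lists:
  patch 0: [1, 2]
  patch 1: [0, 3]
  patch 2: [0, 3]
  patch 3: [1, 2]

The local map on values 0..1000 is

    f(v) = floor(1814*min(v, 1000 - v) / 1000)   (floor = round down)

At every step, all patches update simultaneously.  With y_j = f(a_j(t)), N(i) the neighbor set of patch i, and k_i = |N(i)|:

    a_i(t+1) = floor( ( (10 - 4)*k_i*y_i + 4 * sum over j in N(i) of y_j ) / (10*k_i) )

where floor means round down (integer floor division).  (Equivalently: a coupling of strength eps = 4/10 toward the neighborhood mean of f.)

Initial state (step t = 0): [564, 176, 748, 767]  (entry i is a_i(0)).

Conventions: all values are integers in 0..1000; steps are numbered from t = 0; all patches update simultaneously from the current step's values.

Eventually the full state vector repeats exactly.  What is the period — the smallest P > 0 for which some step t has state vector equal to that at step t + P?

Simulating step by step:
t=0: [564, 176, 748, 767]
t=1: [629, 433, 516, 408]
t=2: [735, 753, 808, 776]
t=3: [447, 446, 386, 402]
t=4: [787, 793, 727, 739]
t=5: [405, 396, 468, 457]
t=6: [753, 743, 821, 810]
t=7: [426, 438, 352, 364]
t=8: [749, 762, 669, 682]
t=9: [479, 464, 566, 551]
t=10: [846, 841, 808, 814]
t=11: [294, 296, 332, 329]
t=12: [547, 547, 587, 585]
t=13: [806, 807, 764, 765]
t=14: [366, 365, 412, 411]
t=15: [679, 678, 729, 728]
t=16: [564, 565, 509, 510]
t=17: [809, 809, 869, 868]
t=18: [324, 324, 259, 260]
t=19: [563, 563, 493, 493]
t=20: [812, 812, 873, 873]
t=21: [318, 318, 252, 252]
t=22: [552, 552, 480, 480]
t=23: [823, 823, 858, 858]
t=24: [308, 308, 269, 269]
t=25: [543, 543, 501, 501]
t=26: [843, 843, 889, 889]
t=27: [267, 267, 217, 217]
t=28: [465, 465, 411, 411]
t=29: [823, 823, 764, 764]
t=30: [342, 342, 406, 406]
t=31: [643, 643, 712, 712]
t=32: [622, 622, 547, 547]
t=33: [712, 712, 793, 793]
t=34: [492, 492, 404, 404]
t=35: [860, 860, 764, 764]
t=36: [288, 288, 393, 393]
t=37: [560, 560, 674, 674]
t=38: [756, 756, 632, 632]
t=39: [487, 487, 622, 622]
t=40: [843, 843, 724, 724]
t=41: [327, 327, 456, 456]
t=42: [639, 639, 780, 780]
t=43: [603, 603, 450, 450]
t=44: [739, 739, 796, 796]
t=45: [452, 452, 390, 390]
t=46: [796, 796, 729, 729]
t=47: [394, 394, 466, 466]
t=48: [740, 740, 818, 818]
t=49: [442, 442, 358, 358]
t=50: [770, 770, 679, 679]
t=51: [450, 450, 549, 549]
t=52: [816, 816, 817, 817]
t=53: [332, 332, 331, 331]
t=54: [601, 601, 600, 600]
t=55: [723, 723, 724, 724]
t=56: [501, 501, 500, 500]
t=57: [905, 905, 906, 906]
t=58: [171, 171, 170, 170]
t=59: [309, 309, 308, 308]
t=60: [559, 559, 558, 558]
t=61: [799, 799, 800, 800]
t=62: [363, 363, 362, 362]
t=63: [657, 657, 656, 656]
t=64: [622, 622, 623, 623]
t=65: [684, 684, 683, 683]
t=66: [573, 573, 574, 574]
t=67: [773, 773, 772, 772]
t=68: [411, 411, 412, 412]
t=69: [745, 745, 746, 746]
t=70: [461, 461, 460, 460]
t=71: [835, 835, 834, 834]
t=72: [299, 299, 300, 300]
t=73: [542, 542, 543, 543]
t=74: [829, 829, 828, 828]
t=75: [310, 310, 311, 311]
t=76: [562, 562, 563, 563]
t=77: [793, 793, 792, 792]
t=78: [375, 375, 376, 376]
t=79: [680, 680, 681, 681]
t=80: [579, 579, 578, 578]
t=81: [763, 763, 764, 764]
t=82: [428, 428, 428, 428]
t=83: [776, 776, 776, 776]
t=84: [406, 406, 406, 406]
t=85: [736, 736, 736, 736]
t=86: [478, 478, 478, 478]
t=87: [867, 867, 867, 867]
t=88: [241, 241, 241, 241]
t=89: [437, 437, 437, 437]
t=90: [792, 792, 792, 792]
t=91: [377, 377, 377, 377]
t=92: [683, 683, 683, 683]
t=93: [575, 575, 575, 575]
t=94: [770, 770, 770, 770]
t=95: [417, 417, 417, 417]
t=96: [756, 756, 756, 756]
t=97: [442, 442, 442, 442]
t=98: [801, 801, 801, 801]
t=99: [360, 360, 360, 360]
t=100: [653, 653, 653, 653]
t=101: [629, 629, 629, 629]
t=102: [672, 672, 672, 672]
t=103: [594, 594, 594, 594]
t=104: [736, 736, 736, 736]

Answer: 19
Key observation: The state at step 85, [736, 736, 736, 736], reappears at step 104 — and no state repeats earlier — so the cycle the system enters has period 19.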